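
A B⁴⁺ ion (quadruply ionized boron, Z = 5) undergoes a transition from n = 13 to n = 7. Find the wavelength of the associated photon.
251.54 nm

First, find the transition energy using E_n = -13.6057 Z² / n² eV:
E_13 = -13.6057 × 5² / 13² = -2.012678 eV
E_7 = -13.6057 × 5² / 7² = -6.941684 eV

Photon energy: |ΔE| = |E_7 - E_13| = 4.929006 eV

Convert to wavelength using E = hc/λ with hc = 1239.84 eV·nm:
λ = hc/E = 1239.84 eV·nm / 4.929006 eV
λ = 251.54 nm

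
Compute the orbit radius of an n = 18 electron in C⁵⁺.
2.8576 nm (or 28.5756 Å)

The Bohr radius formula is:
r_n = n² a₀ / Z

where a₀ = 0.0529177 nm is the Bohr radius.

For C⁵⁺ (Z = 6) at n = 18:
r_18 = 18² × 0.0529177 nm / 6
r_18 = 324 × 0.0529177 nm / 6
r_18 = 17.14533 nm / 6
r_18 = 2.8576 nm

The electron orbits at approximately 2.8576 nm from the nucleus.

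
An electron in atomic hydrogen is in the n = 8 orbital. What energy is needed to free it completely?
0.212589 eV

The ionization energy is the energy needed to remove the electron completely (n → ∞).

For hydrogen, E_n = -13.6057 eV / n².

At n = 8: E_8 = -13.6057 / 8² = -0.212589063 eV
At n = ∞: E_∞ = 0 eV

Ionization energy = E_∞ - E_8 = 0 - (-0.212589063) = 0.212589063 eV
Ionization energy ≈ 0.212589 eV

This is also called the binding energy of the electron in state n = 8.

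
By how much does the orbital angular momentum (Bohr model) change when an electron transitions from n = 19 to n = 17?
2.109e-34 J·s (or 2ℏ)

In the Bohr model, L_n = nℏ where ℏ = 1.05457e-34 J·s.

L_19 = 19ℏ = 2.00368e-33 J·s
L_17 = 17ℏ = 1.79277e-33 J·s

ΔL = L_19 - L_17 = (19 - 17)ℏ = 2ℏ
ΔL = 2 × 1.05457e-34 J·s = 2.109e-34 J·s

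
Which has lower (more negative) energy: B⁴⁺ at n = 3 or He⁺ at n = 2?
B⁴⁺ at n = 3 (E = -37.79361 eV)

Using E_n = -13.6057 Z² / n² eV:

B⁴⁺ (Z = 5) at n = 3:
E = -13.6057 × 5² / 3² = -13.6057 × 25 / 9 = -37.79361111 eV

He⁺ (Z = 2) at n = 2:
E = -13.6057 × 2² / 2² = -13.6057 × 4 / 4 = -13.60570000 eV

Since -37.79361111 eV < -13.60570000 eV,
B⁴⁺ at n = 3 is more tightly bound (requires more energy to ionize).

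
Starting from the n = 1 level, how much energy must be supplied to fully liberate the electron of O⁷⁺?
870.765 eV

The ionization energy is the energy needed to remove the electron completely (n → ∞).

For a hydrogen-like ion with Z = 8, E_n = -13.6057 Z² / n² eV.

At n = 1: E_1 = -13.6057 × 8² / 1² = -870.764800 eV
At n = ∞: E_∞ = 0 eV

Ionization energy = E_∞ - E_1 = 0 - (-870.764800) = 870.764800 eV
Ionization energy ≈ 870.765 eV

This is also called the binding energy of the electron in state n = 1.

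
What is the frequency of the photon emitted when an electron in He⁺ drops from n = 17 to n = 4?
7.77e+14 Hz

First, find the transition energy:
E_17 = -13.6057 × 2² / 17² = -0.1883142 eV
E_4 = -13.6057 × 2² / 4² = -3.4014250 eV
|ΔE| = |E_4 - E_17| = 3.2131108 eV

Convert to Joules: E = 3.2131108 eV × (1.602177 × 10⁻¹⁹ J/eV) = 5.1480e-19 J

Using E = hf:
f = E/h = 5.1480e-19 J / (6.62607 × 10⁻³⁴ J·s)
f = 7.77e+14 Hz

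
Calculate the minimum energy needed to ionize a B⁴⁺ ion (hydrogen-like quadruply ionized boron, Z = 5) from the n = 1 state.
340.14250 eV

The ionization energy is the energy needed to remove the electron completely (n → ∞).

For a hydrogen-like ion with Z = 5, E_n = -13.6057 Z² / n² eV.

At n = 1: E_1 = -13.6057 × 5² / 1² = -340.14250000 eV
At n = ∞: E_∞ = 0 eV

Ionization energy = E_∞ - E_1 = 0 - (-340.14250000) = 340.14250000 eV
Ionization energy ≈ 340.14250 eV

This is also called the binding energy of the electron in state n = 1.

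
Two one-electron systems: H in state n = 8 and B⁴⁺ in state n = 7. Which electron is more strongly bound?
B⁴⁺ at n = 7 (E = -6.94 eV)

Using E_n = -13.6057 Z² / n² eV:

H (Z = 1) at n = 8:
E = -13.6057 × 1² / 8² = -13.6057 × 1 / 64 = -0.21259 eV

B⁴⁺ (Z = 5) at n = 7:
E = -13.6057 × 5² / 7² = -13.6057 × 25 / 49 = -6.94168 eV

Since -6.94168 eV < -0.21259 eV,
B⁴⁺ at n = 7 is more tightly bound (requires more energy to ionize).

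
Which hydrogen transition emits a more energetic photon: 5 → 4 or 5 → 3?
5 → 3

Calculate the energy for each transition:

Transition 5 → 4:
ΔE₁ = |E_4 - E_5| = |-13.6057/4² - (-13.6057/5²)|
ΔE₁ = |-0.850356250 - (-0.544228000)| = 0.306128 eV

Transition 5 → 3:
ΔE₂ = |E_3 - E_5| = |-13.6057/3² - (-13.6057/5²)|
ΔE₂ = |-1.511744444 - (-0.544228000)| = 0.967516 eV

Since 0.967516 eV > 0.306128 eV, the transition 5 → 3 emits the more energetic photon.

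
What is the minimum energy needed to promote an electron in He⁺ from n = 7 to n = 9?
0.438783 eV

The energy levels of a hydrogen-like atom are E_n = -13.6057 Z² eV / n².

Energy at n = 7: E_7 = -13.6057 × 2² / 7² = -1.110669388 eV
Energy at n = 9: E_9 = -13.6057 × 2² / 9² = -0.671886420 eV

The excitation energy is the difference:
ΔE = E_9 - E_7
ΔE = -0.671886420 - (-1.110669388)
ΔE = 0.438783 eV

Since this is positive, energy must be absorbed (photon absorption).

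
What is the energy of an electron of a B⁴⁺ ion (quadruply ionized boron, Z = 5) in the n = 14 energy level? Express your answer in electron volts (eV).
-1.735421 eV

The energy levels of a hydrogen-like atom are given by:
E_n = -13.6057 Z² / n² eV  (with Z = 5 for B⁴⁺)

For n = 14:
E_14 = -13.6057 × 5² / 14²
E_14 = -13.6057 × 25 / 196
E_14 = -1.735421 eV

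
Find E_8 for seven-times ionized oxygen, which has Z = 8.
-13.6057 eV

For hydrogen-like ions, the energy levels scale with Z²:
E_n = -13.6057 Z² / n² eV

For O⁷⁺ (Z = 8) at n = 8:
E_8 = -13.6057 × 8² / 8²
E_8 = -13.6057 × 64 / 64
E_8 = -870.7648 / 64
E_8 = -13.6057 eV

The energy is 64 times more negative than hydrogen at the same n due to the stronger nuclear charge.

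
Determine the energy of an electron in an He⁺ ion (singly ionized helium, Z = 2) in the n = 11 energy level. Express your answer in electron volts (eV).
-0.44978 eV

The energy levels of a hydrogen-like atom are given by:
E_n = -13.6057 Z² / n² eV  (with Z = 2 for He⁺)

For n = 11:
E_11 = -13.6057 × 2² / 11²
E_11 = -13.6057 × 4 / 121
E_11 = -0.44978 eV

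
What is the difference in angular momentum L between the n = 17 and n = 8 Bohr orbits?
9.491e-34 J·s (or 9ℏ)

In the Bohr model, L_n = nℏ where ℏ = 1.05457e-34 J·s.

L_17 = 17ℏ = 1.79277e-33 J·s
L_8 = 8ℏ = 8.43656e-34 J·s

ΔL = L_17 - L_8 = (17 - 8)ℏ = 9ℏ
ΔL = 9 × 1.05457e-34 J·s = 9.491e-34 J·s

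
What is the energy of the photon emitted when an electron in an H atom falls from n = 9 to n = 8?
0.0446 eV

The energy levels are E_n = -13.6057 eV / n².

Energy at n = 9: E_9 = -13.6057 / 9² = -0.1679716 eV
Energy at n = 8: E_8 = -13.6057 / 8² = -0.2125891 eV

For emission (electron falling to lower state), the photon energy is:
E_photon = E_9 - E_8 = |-0.1679716 - (-0.2125891)|
E_photon = 0.0446 eV

This energy is carried away by the emitted photon.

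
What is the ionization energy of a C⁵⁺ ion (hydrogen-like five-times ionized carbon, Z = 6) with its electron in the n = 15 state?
2.1769 eV

The ionization energy is the energy needed to remove the electron completely (n → ∞).

For a hydrogen-like ion with Z = 6, E_n = -13.6057 Z² / n² eV.

At n = 15: E_15 = -13.6057 × 6² / 15² = -2.1769120 eV
At n = ∞: E_∞ = 0 eV

Ionization energy = E_∞ - E_15 = 0 - (-2.1769120) = 2.1769120 eV
Ionization energy ≈ 2.1769 eV

This is also called the binding energy of the electron in state n = 15.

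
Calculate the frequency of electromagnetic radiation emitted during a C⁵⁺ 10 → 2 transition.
2.84243e+16 Hz

First, find the transition energy:
E_10 = -13.6057 × 6² / 10² = -4.898052 eV
E_2 = -13.6057 × 6² / 2² = -122.451300 eV
|ΔE| = |E_2 - E_10| = 117.553248 eV

Convert to Joules: E = 117.553248 eV × (1.602177 × 10⁻¹⁹ J/eV) = 1.8834111e-17 J

Using E = hf:
f = E/h = 1.8834111e-17 J / (6.62607 × 10⁻³⁴ J·s)
f = 2.84243e+16 Hz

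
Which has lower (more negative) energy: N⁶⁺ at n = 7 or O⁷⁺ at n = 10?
N⁶⁺ at n = 7 (E = -13.61 eV)

Using E_n = -13.6057 Z² / n² eV:

N⁶⁺ (Z = 7) at n = 7:
E = -13.6057 × 7² / 7² = -13.6057 × 49 / 49 = -13.60570 eV

O⁷⁺ (Z = 8) at n = 10:
E = -13.6057 × 8² / 10² = -13.6057 × 64 / 100 = -8.70765 eV

Since -13.60570 eV < -8.70765 eV,
N⁶⁺ at n = 7 is more tightly bound (requires more energy to ionize).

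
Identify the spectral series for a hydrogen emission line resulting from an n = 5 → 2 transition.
Balmer series

The spectral series in hydrogen are named based on the final (lower) energy level:
- Lyman series: n_final = 1 (ultraviolet)
- Balmer series: n_final = 2 (visible/near-UV)
- Paschen series: n_final = 3 (infrared)
- Brackett series: n_final = 4 (infrared)
- Pfund series: n_final = 5 (far infrared)

Since this transition ends at n = 2, it belongs to the Balmer series.

For reference, this 5 → 2 line has photon energy
ΔE = 13.6057 eV × (1/2² - 1/5²) = 2.8571970 eV,
corresponding to wavelength λ = hc/ΔE = 1239.84 eV·nm / 2.8571970 eV = 433.936 nm in the visible/near-UV region.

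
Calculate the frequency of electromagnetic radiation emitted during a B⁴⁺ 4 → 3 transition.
3.998e+15 Hz

First, find the transition energy:
E_4 = -13.6057 × 5² / 4² = -21.25890625 eV
E_3 = -13.6057 × 5² / 3² = -37.79361111 eV
|ΔE| = |E_3 - E_4| = 16.53470486 eV

Convert to Joules: E = 16.53470486 eV × (1.602177 × 10⁻¹⁹ J/eV) = 2.64915e-18 J

Using E = hf:
f = E/h = 2.64915e-18 J / (6.62607 × 10⁻³⁴ J·s)
f = 3.998e+15 Hz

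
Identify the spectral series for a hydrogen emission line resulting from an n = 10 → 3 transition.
Paschen series

The spectral series in hydrogen are named based on the final (lower) energy level:
- Lyman series: n_final = 1 (ultraviolet)
- Balmer series: n_final = 2 (visible/near-UV)
- Paschen series: n_final = 3 (infrared)
- Brackett series: n_final = 4 (infrared)
- Pfund series: n_final = 5 (far infrared)

Since this transition ends at n = 3, it belongs to the Paschen series.

For reference, this 10 → 3 line has photon energy
ΔE = 13.6057 eV × (1/3² - 1/10²) = 1.375687444 eV,
corresponding to wavelength λ = hc/ΔE = 1239.84 eV·nm / 1.375687444 eV = 901.25123 nm in the infrared region.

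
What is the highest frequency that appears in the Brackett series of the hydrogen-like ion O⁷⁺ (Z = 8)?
1.3159e+16 Hz

The series limit corresponds to the transition from n = ∞ to n = 4.
This is the highest energy (shortest wavelength) transition in the Brackett series.

E_∞ = 0 eV
E_4 = -13.6057 × 8² / 4² = -54.42280000 eV

Energy at series limit:
ΔE = E_∞ - E_4 = 0 - (-54.42280000) = 54.42280000 eV
E = 54.42280000 eV × (1.602177 × 10⁻¹⁹ J/eV) = 8.719496e-18 J
f = E/h = 8.719496e-18 J / (6.62607 × 10⁻³⁴ J·s) = 1.3159e+16 Hz

This energy equals the ionization energy from the n = 4 state of O⁷⁺.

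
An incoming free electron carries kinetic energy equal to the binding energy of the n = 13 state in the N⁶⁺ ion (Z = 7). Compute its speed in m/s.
1.1780e+06 m/s (or 0.392935% of c)

The binding energy at n = 13 for N⁶⁺ is:
E_13 = -13.6057 × 7²/13² = -3.94484793 eV
|E_13| = 3.94484793 eV

Convert to Joules:
KE = 3.94484793 eV × (1.602177 × 10⁻¹⁹ J/eV) = 6.320345e-19 J

Using KE = ½mv²:
v = √(2·KE/m_e)
v = √(2 × 6.320345e-19 J / 9.10938 × 10⁻³¹ kg)
v = 1.1780e+06 m/s

This is approximately 0.392935% the speed of light.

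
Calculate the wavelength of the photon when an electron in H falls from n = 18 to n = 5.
2468.64467 nm

First, find the transition energy using E_n = -13.6057 / n² eV:
E_18 = -13.6057 / 18² = -0.04199290123 eV
E_5 = -13.6057 / 5² = -0.54422800000 eV

Photon energy: |ΔE| = |E_5 - E_18| = 0.50223509877 eV

Convert to wavelength using E = hc/λ with hc = 1239.84 eV·nm:
λ = hc/E = 1239.84 eV·nm / 0.50223509877 eV
λ = 2468.64467 nm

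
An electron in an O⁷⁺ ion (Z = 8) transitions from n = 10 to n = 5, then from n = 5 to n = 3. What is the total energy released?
88.044 eV

The energy levels of O⁷⁺ are E_n = -13.6057 × 8² / n² eV.

First transition (10 → 5):
ΔE₁ = |E_5 - E_10|
ΔE₁ = |-34.830592000 - (-8.707648000)| = 26.122944 eV

Second transition (5 → 3):
ΔE₂ = |E_3 - E_5|
ΔE₂ = |-96.751644444 - (-34.830592000)| = 61.921052 eV

Total energy released:
E_total = ΔE₁ + ΔE₂ = 26.122944 + 61.921052 = 88.044 eV

Note: This equals the direct transition 10 → 3: 88.044 eV ✓
Energy is conserved regardless of the path taken.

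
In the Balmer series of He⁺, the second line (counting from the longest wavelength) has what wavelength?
121.502018 nm

The lines of a series are numbered from the longest wavelength (smallest ΔE) outward; the second line is the transition from n = n_f + 2 to n_f.
The Balmer series has all transitions ending at n_f = 2.

For He⁺ (Z = 2), the second line (β-line) is the jump from n = 4 to n = 2:
E_4 = -13.6057 × 2² / 4² = -3.401425000 eV
E_2 = -13.6057 × 2² / 2² = -13.605700000 eV
ΔE = E_4 - E_2 = 10.204275000 eV

λ = hc/E = 1239.84 eV·nm / 10.204275000 eV
λ = 121.502018 nm

This is the β-line of the Balmer series in He⁺.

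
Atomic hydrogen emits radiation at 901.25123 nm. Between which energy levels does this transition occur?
n = 10 → n = 3

First, find the photon energy from the wavelength (hc = 1239.84 eV·nm):
E = hc/λ = 1239.84 eV·nm / 901.25123 nm = 1.3756874 eV

The energy levels of hydrogen satisfy E_n = -13.6057 / n² eV, so an emission n_i → n_f releases
ΔE = 13.6057 × (1/n_f² − 1/n_i²) eV.

Setting ΔE equal to the photon energy:
1/n_f² − 1/n_i² = 1.3756874 / 13.6057 = 0.10111111

Since 1/n_i² must be positive, we need 1/n_f² > 0.10111111, i.e. n_f ≤ 3. For each allowed n_f, solve n_i = (1/n_f² − 0.10111111)^(−1/2) and check whether it is a whole number:
  n_f = 1: 1/n_i² = 1.00000000 − 0.10111111 = 0.89888889 → n_i = 1.055  (not an integer) ✗
  n_f = 2: 1/n_i² = 0.25000000 − 0.10111111 = 0.14888889 → n_i = 2.592  (not an integer) ✗
  n_f = 3: 1/n_i² = 0.11111111 − 0.10111111 = 0.01000000 → n_i = 10.000  → integer, n_i = 10 ✓

Only n_f = 3 gives an integer upper level, n_i = 10.

The transition is from n = 10 to n = 3 (emission).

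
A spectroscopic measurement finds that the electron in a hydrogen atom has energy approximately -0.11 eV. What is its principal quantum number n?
n = 11

The exact energy levels follow E_n = -13.6057 eV / n².

The measured value (-0.11 eV) is reported to only 2 significant figures, so we must test candidate n values and see which one matches to that precision.

Candidate energies:
  n = 9:  E = -13.6057/9² = -0.16797 eV
  n = 10:  E = -13.6057/10² = -0.13606 eV
  n = 11:  E = -13.6057/11² = -0.11244 eV  ← matches
  n = 12:  E = -13.6057/12² = -0.09448 eV
  n = 13:  E = -13.6057/13² = -0.08051 eV

Checking against the measurement of -0.11 eV (2 sig figs), only n = 11 agrees:
E_11 = -0.11244 eV, which rounds to -0.11 eV ✓

Therefore n = 11.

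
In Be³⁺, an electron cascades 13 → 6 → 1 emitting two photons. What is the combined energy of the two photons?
216.403 eV

The energy levels of Be³⁺ are E_n = -13.6057 × 4² / n² eV.

First transition (13 → 6):
ΔE₁ = |E_6 - E_13|
ΔE₁ = |-6.046977778 - (-1.288113609)| = 4.758864 eV

Second transition (6 → 1):
ΔE₂ = |E_1 - E_6|
ΔE₂ = |-217.691200000 - (-6.046977778)| = 211.644222 eV

Total energy released:
E_total = ΔE₁ + ΔE₂ = 4.758864 + 211.644222 = 216.403 eV

Note: This equals the direct transition 13 → 1: 216.403 eV ✓
Energy is conserved regardless of the path taken.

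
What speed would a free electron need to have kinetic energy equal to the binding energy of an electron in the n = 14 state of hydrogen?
1.56264e+05 m/s (or 0.052% of c)

The binding energy at n = 14 for hydrogen is:
E_14 = -13.6057/14² = -0.0694168367 eV
|E_14| = 0.0694168367 eV

Convert to Joules:
KE = 0.0694168367 eV × (1.602177 × 10⁻¹⁹ J/eV) = 1.1121806e-20 J

Using KE = ½mv²:
v = √(2·KE/m_e)
v = √(2 × 1.1121806e-20 J / 9.10938 × 10⁻³¹ kg)
v = 1.56264e+05 m/s

This is approximately 0.052% the speed of light.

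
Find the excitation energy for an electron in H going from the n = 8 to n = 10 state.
0.076532 eV

The energy levels of a hydrogen-like atom are E_n = -13.6057 eV / n².

Energy at n = 8: E_8 = -13.6057 / 8² = -0.212589063 eV
Energy at n = 10: E_10 = -13.6057 / 10² = -0.136057000 eV

The excitation energy is the difference:
ΔE = E_10 - E_8
ΔE = -0.136057000 - (-0.212589063)
ΔE = 0.076532 eV

Since this is positive, energy must be absorbed (photon absorption).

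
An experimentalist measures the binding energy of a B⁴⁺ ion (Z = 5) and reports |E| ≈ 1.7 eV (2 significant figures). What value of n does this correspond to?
n = 14

The exact energy levels follow E_n = -13.6057 Z² / n² eV with Z = 5.

The measured value (-1.7 eV) is reported to only 2 significant figures, so we must test candidate n values and see which one matches to that precision.

Candidate energies:
  n = 12:  E = -13.6057 × 5² / 12² = -2.362101 eV
  n = 13:  E = -13.6057 × 5² / 13² = -2.012678 eV
  n = 14:  E = -13.6057 × 5² / 14² = -1.735421 eV  ← matches
  n = 15:  E = -13.6057 × 5² / 15² = -1.511744 eV
  n = 16:  E = -13.6057 × 5² / 16² = -1.328682 eV

Checking against the measurement of -1.7 eV (2 sig figs), only n = 14 agrees:
E_14 = -1.735421 eV, which rounds to -1.7 eV ✓

Therefore n = 14.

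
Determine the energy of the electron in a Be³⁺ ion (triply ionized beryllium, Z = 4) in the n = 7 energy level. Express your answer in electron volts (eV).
-4.443 eV

The energy levels of a hydrogen-like atom are given by:
E_n = -13.6057 Z² / n² eV  (with Z = 4 for Be³⁺)

For n = 7:
E_7 = -13.6057 × 4² / 7²
E_7 = -13.6057 × 16 / 49
E_7 = -4.443 eV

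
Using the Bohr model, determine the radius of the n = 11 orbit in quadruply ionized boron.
1.2806 nm (or 12.8061 Å)

The Bohr radius formula is:
r_n = n² a₀ / Z

where a₀ = 0.0529177 nm is the Bohr radius.

For B⁴⁺ (Z = 5) at n = 11:
r_11 = 11² × 0.0529177 nm / 5
r_11 = 121 × 0.0529177 nm / 5
r_11 = 6.40304 nm / 5
r_11 = 1.2806 nm

The electron orbits at approximately 1.2806 nm from the nucleus.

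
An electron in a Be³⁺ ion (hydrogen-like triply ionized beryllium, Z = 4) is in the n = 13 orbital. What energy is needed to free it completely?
1.29 eV

The ionization energy is the energy needed to remove the electron completely (n → ∞).

For a hydrogen-like ion with Z = 4, E_n = -13.6057 Z² / n² eV.

At n = 13: E_13 = -13.6057 × 4² / 13² = -1.28811 eV
At n = ∞: E_∞ = 0 eV

Ionization energy = E_∞ - E_13 = 0 - (-1.28811) = 1.28811 eV
Ionization energy ≈ 1.29 eV

This is also called the binding energy of the electron in state n = 13.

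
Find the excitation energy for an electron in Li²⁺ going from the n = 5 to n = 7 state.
2.39905 eV

The energy levels of a hydrogen-like atom are E_n = -13.6057 Z² eV / n².

Energy at n = 5: E_5 = -13.6057 × 3² / 5² = -4.89805200 eV
Energy at n = 7: E_7 = -13.6057 × 3² / 7² = -2.49900612 eV

The excitation energy is the difference:
ΔE = E_7 - E_5
ΔE = -2.49900612 - (-4.89805200)
ΔE = 2.39905 eV

Since this is positive, energy must be absorbed (photon absorption).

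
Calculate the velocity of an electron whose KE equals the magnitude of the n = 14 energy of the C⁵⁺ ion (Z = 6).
9.3758e+05 m/s (or 0.31274% of c)

The binding energy at n = 14 for C⁵⁺ is:
E_14 = -13.6057 × 6²/14² = -2.4990061 eV
|E_14| = 2.4990061 eV

Convert to Joules:
KE = 2.4990061 eV × (1.602177 × 10⁻¹⁹ J/eV) = 4.003850e-19 J

Using KE = ½mv²:
v = √(2·KE/m_e)
v = √(2 × 4.003850e-19 J / 9.10938 × 10⁻³¹ kg)
v = 9.3758e+05 m/s

This is approximately 0.31274% the speed of light.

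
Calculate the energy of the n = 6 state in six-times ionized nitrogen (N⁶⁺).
-18.519 eV

For hydrogen-like ions, the energy levels scale with Z²:
E_n = -13.6057 Z² / n² eV

For N⁶⁺ (Z = 7) at n = 6:
E_6 = -13.6057 × 7² / 6²
E_6 = -13.6057 × 49 / 36
E_6 = -666.6793 / 36
E_6 = -18.519 eV

The energy is 49 times more negative than hydrogen at the same n due to the stronger nuclear charge.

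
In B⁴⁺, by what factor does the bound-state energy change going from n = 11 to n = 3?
13.4444

Using E_n = -13.6057 Z² / n² eV with Z = 5:

E_3 = -13.6057 × 5² / 3² = -340.1425 / 9 = -37.7936111111 eV
E_11 = -13.6057 × 5² / 11² = -340.1425 / 121 = -2.8110950413 eV

The ratio is:
E_3/E_11 = (-37.7936111111) / (-2.8110950413)
E_3/E_11 = (-340.1425/9) / (-340.1425/121)
E_3/E_11 = 121/9
E_3/E_11 = 13.4444
(Note: the Z² factors cancel in the ratio.)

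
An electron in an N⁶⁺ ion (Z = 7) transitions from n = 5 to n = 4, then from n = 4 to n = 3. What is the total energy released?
47.4083 eV

The energy levels of N⁶⁺ are E_n = -13.6057 × 7² / n² eV.

First transition (5 → 4):
ΔE₁ = |E_4 - E_5|
ΔE₁ = |-41.6674562500 - (-26.6671720000)| = 15.0002843 eV

Second transition (4 → 3):
ΔE₂ = |E_3 - E_4|
ΔE₂ = |-74.0754777778 - (-41.6674562500)| = 32.4080215 eV

Total energy released:
E_total = ΔE₁ + ΔE₂ = 15.0002843 + 32.4080215 = 47.4083 eV

Note: This equals the direct transition 5 → 3: 47.4083 eV ✓
Energy is conserved regardless of the path taken.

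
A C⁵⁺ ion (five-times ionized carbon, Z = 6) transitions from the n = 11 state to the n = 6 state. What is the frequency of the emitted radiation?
2.31e+15 Hz

First, find the transition energy:
E_11 = -13.6057 × 6² / 11² = -4.0479769 eV
E_6 = -13.6057 × 6² / 6² = -13.6057000 eV
|ΔE| = |E_6 - E_11| = 9.5577231 eV

Convert to Joules: E = 9.5577231 eV × (1.602177 × 10⁻¹⁹ J/eV) = 1.5313e-18 J

Using E = hf:
f = E/h = 1.5313e-18 J / (6.62607 × 10⁻³⁴ J·s)
f = 2.31e+15 Hz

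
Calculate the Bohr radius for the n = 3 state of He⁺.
0.2381 nm (or 2.3813 Å)

The Bohr radius formula is:
r_n = n² a₀ / Z

where a₀ = 0.0529177 nm is the Bohr radius.

For He⁺ (Z = 2) at n = 3:
r_3 = 3² × 0.0529177 nm / 2
r_3 = 9 × 0.0529177 nm / 2
r_3 = 0.47626 nm / 2
r_3 = 0.2381 nm

The electron orbits at approximately 0.2381 nm from the nucleus.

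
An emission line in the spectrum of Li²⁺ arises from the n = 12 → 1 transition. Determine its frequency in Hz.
2.940e+16 Hz

First, find the transition energy:
E_12 = -13.6057 × 3² / 12² = -0.8504 eV
E_1 = -13.6057 × 3² / 1² = -122.4513 eV
|ΔE| = |E_1 - E_12| = 121.6009 eV

Convert to Joules: E = 121.6009 eV × (1.602177 × 10⁻¹⁹ J/eV) = 1.94826e-17 J

Using E = hf:
f = E/h = 1.94826e-17 J / (6.62607 × 10⁻³⁴ J·s)
f = 2.940e+16 Hz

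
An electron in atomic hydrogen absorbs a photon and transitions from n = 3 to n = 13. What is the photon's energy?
1.431237 eV

The energy levels of a hydrogen-like atom are E_n = -13.6057 eV / n².

Energy at n = 3: E_3 = -13.6057 / 3² = -1.511744444 eV
Energy at n = 13: E_13 = -13.6057 / 13² = -0.080507101 eV

The excitation energy is the difference:
ΔE = E_13 - E_3
ΔE = -0.080507101 - (-1.511744444)
ΔE = 1.431237 eV

Since this is positive, energy must be absorbed (photon absorption).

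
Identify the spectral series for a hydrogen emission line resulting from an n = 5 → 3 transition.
Paschen series

The spectral series in hydrogen are named based on the final (lower) energy level:
- Lyman series: n_final = 1 (ultraviolet)
- Balmer series: n_final = 2 (visible/near-UV)
- Paschen series: n_final = 3 (infrared)
- Brackett series: n_final = 4 (infrared)
- Pfund series: n_final = 5 (far infrared)

Since this transition ends at n = 3, it belongs to the Paschen series.

For reference, this 5 → 3 line has photon energy
ΔE = 13.6057 eV × (1/3² - 1/5²) = 0.967516444 eV,
corresponding to wavelength λ = hc/ΔE = 1239.84 eV·nm / 0.967516444 eV = 1281.467 nm in the infrared region.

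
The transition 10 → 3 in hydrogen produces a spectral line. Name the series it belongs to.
Paschen series

The spectral series in hydrogen are named based on the final (lower) energy level:
- Lyman series: n_final = 1 (ultraviolet)
- Balmer series: n_final = 2 (visible/near-UV)
- Paschen series: n_final = 3 (infrared)
- Brackett series: n_final = 4 (infrared)
- Pfund series: n_final = 5 (far infrared)

Since this transition ends at n = 3, it belongs to the Paschen series.

For reference, this 10 → 3 line has photon energy
ΔE = 13.6057 eV × (1/3² - 1/10²) = 1.375687444 eV,
corresponding to wavelength λ = hc/ΔE = 1239.84 eV·nm / 1.375687444 eV = 901.25123 nm in the infrared region.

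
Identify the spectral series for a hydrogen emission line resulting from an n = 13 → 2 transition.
Balmer series

The spectral series in hydrogen are named based on the final (lower) energy level:
- Lyman series: n_final = 1 (ultraviolet)
- Balmer series: n_final = 2 (visible/near-UV)
- Paschen series: n_final = 3 (infrared)
- Brackett series: n_final = 4 (infrared)
- Pfund series: n_final = 5 (far infrared)

Since this transition ends at n = 2, it belongs to the Balmer series.

For reference, this 13 → 2 line has photon energy
ΔE = 13.6057 eV × (1/2² - 1/13²) = 3.320918 eV,
corresponding to wavelength λ = hc/ΔE = 1239.84 eV·nm / 3.320918 eV = 373.34 nm in the visible/near-UV region.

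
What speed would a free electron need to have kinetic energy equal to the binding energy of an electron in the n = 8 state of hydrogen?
2.73462e+05 m/s (or 0.09122% of c)

The binding energy at n = 8 for hydrogen is:
E_8 = -13.6057/8² = -0.212589063 eV
|E_8| = 0.212589063 eV

Convert to Joules:
KE = 0.212589063 eV × (1.602177 × 10⁻¹⁹ J/eV) = 3.4060531e-20 J

Using KE = ½mv²:
v = √(2·KE/m_e)
v = √(2 × 3.4060531e-20 J / 9.10938 × 10⁻³¹ kg)
v = 2.73462e+05 m/s

This is approximately 0.09122% the speed of light.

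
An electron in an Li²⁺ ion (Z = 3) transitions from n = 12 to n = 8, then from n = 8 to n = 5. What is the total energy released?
4.0477 eV

The energy levels of Li²⁺ are E_n = -13.6057 × 3² / n² eV.

First transition (12 → 8):
ΔE₁ = |E_8 - E_12|
ΔE₁ = |-1.9133015625 - (-0.8503562500)| = 1.0629453 eV

Second transition (8 → 5):
ΔE₂ = |E_5 - E_8|
ΔE₂ = |-4.8980520000 - (-1.9133015625)| = 2.9847504 eV

Total energy released:
E_total = ΔE₁ + ΔE₂ = 1.0629453 + 2.9847504 = 4.0477 eV

Note: This equals the direct transition 12 → 5: 4.0477 eV ✓
Energy is conserved regardless of the path taken.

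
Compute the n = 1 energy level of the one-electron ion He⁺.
-54.4228 eV

For hydrogen-like ions, the energy levels scale with Z²:
E_n = -13.6057 Z² / n² eV

For He⁺ (Z = 2) at n = 1:
E_1 = -13.6057 × 2² / 1²
E_1 = -13.6057 × 4 / 1
E_1 = -54.4228 / 1
E_1 = -54.4228 eV

The energy is 4 times more negative than hydrogen at the same n due to the stronger nuclear charge.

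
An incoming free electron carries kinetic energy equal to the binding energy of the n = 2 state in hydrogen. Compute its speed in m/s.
1.09385e+06 m/s (or 0.36487% of c)

The binding energy at n = 2 for hydrogen is:
E_2 = -13.6057/2² = -3.40142500 eV
|E_2| = 3.40142500 eV

Convert to Joules:
KE = 3.40142500 eV × (1.602177 × 10⁻¹⁹ J/eV) = 5.4496849e-19 J

Using KE = ½mv²:
v = √(2·KE/m_e)
v = √(2 × 5.4496849e-19 J / 9.10938 × 10⁻³¹ kg)
v = 1.09385e+06 m/s

This is approximately 0.36487% the speed of light.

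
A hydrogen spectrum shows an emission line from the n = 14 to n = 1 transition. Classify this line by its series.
Lyman series

The spectral series in hydrogen are named based on the final (lower) energy level:
- Lyman series: n_final = 1 (ultraviolet)
- Balmer series: n_final = 2 (visible/near-UV)
- Paschen series: n_final = 3 (infrared)
- Brackett series: n_final = 4 (infrared)
- Pfund series: n_final = 5 (far infrared)

Since this transition ends at n = 1, it belongs to the Lyman series.

For reference, this 14 → 1 line has photon energy
ΔE = 13.6057 eV × (1/1² - 1/14²) = 13.53628316 eV,
corresponding to wavelength λ = hc/ΔE = 1239.84 eV·nm / 13.53628316 eV = 91.593829 nm in the ultraviolet region.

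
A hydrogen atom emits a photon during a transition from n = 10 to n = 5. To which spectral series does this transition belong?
Pfund series

The spectral series in hydrogen are named based on the final (lower) energy level:
- Lyman series: n_final = 1 (ultraviolet)
- Balmer series: n_final = 2 (visible/near-UV)
- Paschen series: n_final = 3 (infrared)
- Brackett series: n_final = 4 (infrared)
- Pfund series: n_final = 5 (far infrared)

Since this transition ends at n = 5, it belongs to the Pfund series.

For reference, this 10 → 5 line has photon energy
ΔE = 13.6057 eV × (1/5² - 1/10²) = 0.408171000 eV,
corresponding to wavelength λ = hc/ΔE = 1239.84 eV·nm / 0.408171000 eV = 3037.550 nm in the far infrared region.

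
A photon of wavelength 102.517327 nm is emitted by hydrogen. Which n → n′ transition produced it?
n = 3 → n = 1

First, find the photon energy from the wavelength (hc = 1239.84 eV·nm):
E = hc/λ = 1239.84 eV·nm / 102.517327 nm = 12.093956 eV

The energy levels of hydrogen satisfy E_n = -13.6057 / n² eV, so an emission n_i → n_f releases
ΔE = 13.6057 × (1/n_f² − 1/n_i²) eV.

Setting ΔE equal to the photon energy:
1/n_f² − 1/n_i² = 12.093956 / 13.6057 = 0.88888892

Since 1/n_i² must be positive, we need 1/n_f² > 0.88888892, i.e. n_f ≤ 1. For each allowed n_f, solve n_i = (1/n_f² − 0.88888892)^(−1/2) and check whether it is a whole number:
  n_f = 1: 1/n_i² = 1.00000000 − 0.88888892 = 0.11111108 → n_i = 3.000  → integer, n_i = 3 ✓

Only n_f = 1 gives an integer upper level, n_i = 3.

The transition is from n = 3 to n = 1 (emission).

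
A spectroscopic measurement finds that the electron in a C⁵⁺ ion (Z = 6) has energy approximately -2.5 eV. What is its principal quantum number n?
n = 14

The exact energy levels follow E_n = -13.6057 Z² / n² eV with Z = 6.

The measured value (-2.5 eV) is reported to only 2 significant figures, so we must test candidate n values and see which one matches to that precision.

Candidate energies:
  n = 12:  E = -13.6057 × 6² / 12² = -3.40143 eV
  n = 13:  E = -13.6057 × 6² / 13² = -2.89826 eV
  n = 14:  E = -13.6057 × 6² / 14² = -2.49901 eV  ← matches
  n = 15:  E = -13.6057 × 6² / 15² = -2.17691 eV
  n = 16:  E = -13.6057 × 6² / 16² = -1.91330 eV

Checking against the measurement of -2.5 eV (2 sig figs), only n = 14 agrees:
E_14 = -2.49901 eV, which rounds to -2.5 eV ✓

Therefore n = 14.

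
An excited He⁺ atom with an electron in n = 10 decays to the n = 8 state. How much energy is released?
0.306128 eV

The energy levels are E_n = -13.6057 Z² eV / n².

Energy at n = 10: E_10 = -13.6057 × 2² / 10² = -0.544228000 eV
Energy at n = 8: E_8 = -13.6057 × 2² / 8² = -0.850356250 eV

For emission (electron falling to lower state), the photon energy is:
E_photon = E_10 - E_8 = |-0.544228000 - (-0.850356250)|
E_photon = 0.306128 eV

This energy is carried away by the emitted photon.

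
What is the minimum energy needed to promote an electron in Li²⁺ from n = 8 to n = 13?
1.19 eV

The energy levels of a hydrogen-like atom are E_n = -13.6057 Z² eV / n².

Energy at n = 8: E_8 = -13.6057 × 3² / 8² = -1.91330 eV
Energy at n = 13: E_13 = -13.6057 × 3² / 13² = -0.72456 eV

The excitation energy is the difference:
ΔE = E_13 - E_8
ΔE = -0.72456 - (-1.91330)
ΔE = 1.19 eV

Since this is positive, energy must be absorbed (photon absorption).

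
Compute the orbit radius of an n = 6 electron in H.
1.9050 nm (or 19.0504 Å)

The Bohr radius formula is:
r_n = n² a₀ / Z

where a₀ = 0.0529177 nm is the Bohr radius.

For H (Z = 1) at n = 6:
r_6 = 6² × 0.0529177 nm / 1
r_6 = 36 × 0.0529177 nm / 1
r_6 = 1.90504 nm / 1
r_6 = 1.9050 nm

The electron orbits at approximately 1.9050 nm from the nucleus.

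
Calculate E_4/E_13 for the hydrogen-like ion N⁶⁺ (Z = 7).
10.56250

Using E_n = -13.6057 Z² / n² eV with Z = 7:

E_4 = -13.6057 × 7² / 4² = -666.6793 / 16 = -41.66745625000 eV
E_13 = -13.6057 × 7² / 13² = -666.6793 / 169 = -3.94484792899 eV

The ratio is:
E_4/E_13 = (-41.66745625000) / (-3.94484792899)
E_4/E_13 = (-666.6793/16) / (-666.6793/169)
E_4/E_13 = 169/16
E_4/E_13 = 10.56250
(Note: the Z² factors cancel in the ratio.)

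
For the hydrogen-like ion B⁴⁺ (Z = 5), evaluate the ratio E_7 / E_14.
4.000000

Using E_n = -13.6057 Z² / n² eV with Z = 5:

E_7 = -13.6057 × 5² / 7² = -340.1425 / 49 = -6.941683673469 eV
E_14 = -13.6057 × 5² / 14² = -340.1425 / 196 = -1.735420918367 eV

The ratio is:
E_7/E_14 = (-6.941683673469) / (-1.735420918367)
E_7/E_14 = (-340.1425/49) / (-340.1425/196)
E_7/E_14 = 196/49
E_7/E_14 = 4.000000
(Note: the Z² factors cancel in the ratio.)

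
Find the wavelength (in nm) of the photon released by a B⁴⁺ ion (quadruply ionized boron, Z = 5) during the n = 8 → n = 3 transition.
38.174 nm

First, find the transition energy using E_n = -13.6057 Z² / n² eV:
E_8 = -13.6057 × 5² / 8² = -5.31473 eV
E_3 = -13.6057 × 5² / 3² = -37.79361 eV

Photon energy: |ΔE| = |E_3 - E_8| = 32.47888 eV

Convert to wavelength using E = hc/λ with hc = 1239.84 eV·nm:
λ = hc/E = 1239.84 eV·nm / 32.47888 eV
λ = 38.174 nm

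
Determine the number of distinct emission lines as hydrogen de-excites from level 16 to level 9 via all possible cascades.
28

The electron can occupy levels n = 9, 10, ..., 16 during de-excitation — that is m = 16 - 9 + 1 = 8 distinct levels.

The number of distinct spectral lines equals the number of ways to choose 2 of these m levels (each pair gives one possible emission transition):

Number of lines = m(m-1)/2 = 8×7/2 = 28

These correspond to all possible transitions between the 8 levels:
16 → 15, 16 → 14, 16 → 13, 16 → 12, 16 → 11, 16 → 10, 16 → 9, 15 → 14...

Each transition produces a photon with a unique energy (and thus wavelength). This count does not depend on Z.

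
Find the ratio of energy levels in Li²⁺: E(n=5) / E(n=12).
5.7600

Using E_n = -13.6057 Z² / n² eV with Z = 3:

E_5 = -13.6057 × 3² / 5² = -122.4513 / 25 = -4.8980520000 eV
E_12 = -13.6057 × 3² / 12² = -122.4513 / 144 = -0.8503562500 eV

The ratio is:
E_5/E_12 = (-4.8980520000) / (-0.8503562500)
E_5/E_12 = (-122.4513/25) / (-122.4513/144)
E_5/E_12 = 144/25
E_5/E_12 = 5.7600
(Note: the Z² factors cancel in the ratio.)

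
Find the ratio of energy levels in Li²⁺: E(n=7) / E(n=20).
8.163

Using E_n = -13.6057 Z² / n² eV with Z = 3:

E_7 = -13.6057 × 3² / 7² = -122.4513 / 49 = -2.499006122 eV
E_20 = -13.6057 × 3² / 20² = -122.4513 / 400 = -0.306128250 eV

The ratio is:
E_7/E_20 = (-2.499006122) / (-0.306128250)
E_7/E_20 = (-122.4513/49) / (-122.4513/400)
E_7/E_20 = 400/49
E_7/E_20 = 8.163
(Note: the Z² factors cancel in the ratio.)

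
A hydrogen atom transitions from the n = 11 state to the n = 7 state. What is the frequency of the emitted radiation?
3.995e+13 Hz

First, find the transition energy:
E_11 = -13.6057 / 11² = -0.1124438 eV
E_7 = -13.6057 / 7² = -0.2776673 eV
|ΔE| = |E_7 - E_11| = 0.1652235 eV

Convert to Joules: E = 0.1652235 eV × (1.602177 × 10⁻¹⁹ J/eV) = 2.64717e-20 J

Using E = hf:
f = E/h = 2.64717e-20 J / (6.62607 × 10⁻³⁴ J·s)
f = 3.995e+13 Hz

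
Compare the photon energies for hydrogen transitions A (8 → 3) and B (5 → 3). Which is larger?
8 → 3

Calculate the energy for each transition:

Transition 8 → 3:
ΔE₁ = |E_3 - E_8| = |-13.6057/3² - (-13.6057/8²)|
ΔE₁ = |-1.51174444444 - (-0.21258906250)| = 1.29915538 eV

Transition 5 → 3:
ΔE₂ = |E_3 - E_5| = |-13.6057/3² - (-13.6057/5²)|
ΔE₂ = |-1.51174444444 - (-0.54422800000)| = 0.96751644 eV

Since 1.29915538 eV > 0.96751644 eV, the transition 8 → 3 emits the more energetic photon.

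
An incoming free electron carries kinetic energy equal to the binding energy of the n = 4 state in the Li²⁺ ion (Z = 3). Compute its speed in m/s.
1.641e+06 m/s (or 0.547% of c)

The binding energy at n = 4 for Li²⁺ is:
E_4 = -13.6057 × 3²/4² = -7.653206 eV
|E_4| = 7.653206 eV

Convert to Joules:
KE = 7.653206 eV × (1.602177 × 10⁻¹⁹ J/eV) = 1.22618e-18 J

Using KE = ½mv²:
v = √(2·KE/m_e)
v = √(2 × 1.22618e-18 J / 9.10938 × 10⁻³¹ kg)
v = 1.641e+06 m/s

This is approximately 0.547% the speed of light.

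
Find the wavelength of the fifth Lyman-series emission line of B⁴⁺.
3.7492 nm

The lines of a series are numbered from the longest wavelength (smallest ΔE) outward; the fifth line is the transition from n = n_f + 5 to n_f.
The Lyman series has all transitions ending at n_f = 1.

For B⁴⁺ (Z = 5), the fifth line (ε-line) is the jump from n = 6 to n = 1:
E_6 = -13.6057 × 5² / 6² = -9.448403 eV
E_1 = -13.6057 × 5² / 1² = -340.142500 eV
ΔE = E_6 - E_1 = 330.694097 eV

λ = hc/E = 1239.84 eV·nm / 330.694097 eV
λ = 3.7492 nm

This is the ε-line of the Lyman series in B⁴⁺.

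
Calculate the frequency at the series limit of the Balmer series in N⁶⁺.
4.0301e+16 Hz

The series limit corresponds to the transition from n = ∞ to n = 2.
This is the highest energy (shortest wavelength) transition in the Balmer series.

E_∞ = 0 eV
E_2 = -13.6057 × 7² / 2² = -166.6698250 eV

Energy at series limit:
ΔE = E_∞ - E_2 = 0 - (-166.6698250) = 166.6698250 eV
E = 166.6698250 eV × (1.602177 × 10⁻¹⁹ J/eV) = 2.670346e-17 J
f = E/h = 2.670346e-17 J / (6.62607 × 10⁻³⁴ J·s) = 4.0301e+16 Hz

This energy equals the ionization energy from the n = 2 state of N⁶⁺.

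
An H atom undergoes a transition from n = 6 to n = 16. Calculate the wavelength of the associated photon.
3817.37248 nm

First, find the transition energy using E_n = -13.6057 / n² eV:
E_6 = -13.6057 / 6² = -0.37793611111 eV
E_16 = -13.6057 / 16² = -0.05314726563 eV

Photon energy: |ΔE| = |E_16 - E_6| = 0.32478884548 eV

Convert to wavelength using E = hc/λ with hc = 1239.84 eV·nm:
λ = hc/E = 1239.84 eV·nm / 0.32478884548 eV
λ = 3817.37248 nm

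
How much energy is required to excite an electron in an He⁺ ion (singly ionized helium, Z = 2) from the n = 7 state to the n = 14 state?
0.833 eV

The energy levels of a hydrogen-like atom are E_n = -13.6057 Z² eV / n².

Energy at n = 7: E_7 = -13.6057 × 2² / 7² = -1.110669 eV
Energy at n = 14: E_14 = -13.6057 × 2² / 14² = -0.277667 eV

The excitation energy is the difference:
ΔE = E_14 - E_7
ΔE = -0.277667 - (-1.110669)
ΔE = 0.833 eV

Since this is positive, energy must be absorbed (photon absorption).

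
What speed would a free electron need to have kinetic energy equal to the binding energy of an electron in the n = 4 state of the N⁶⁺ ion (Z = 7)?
3.828e+06 m/s (or 1.27704% of c)

The binding energy at n = 4 for N⁶⁺ is:
E_4 = -13.6057 × 7²/4² = -41.6674563 eV
|E_4| = 41.6674563 eV

Convert to Joules:
KE = 41.6674563 eV × (1.602177 × 10⁻¹⁹ J/eV) = 6.67586e-18 J

Using KE = ½mv²:
v = √(2·KE/m_e)
v = √(2 × 6.67586e-18 J / 9.10938 × 10⁻³¹ kg)
v = 3.828e+06 m/s

This is approximately 1.27704% the speed of light.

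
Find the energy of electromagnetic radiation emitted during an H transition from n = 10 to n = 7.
0.141610 eV

The energy levels are E_n = -13.6057 eV / n².

Energy at n = 10: E_10 = -13.6057 / 10² = -0.136057000 eV
Energy at n = 7: E_7 = -13.6057 / 7² = -0.277667347 eV

For emission (electron falling to lower state), the photon energy is:
E_photon = E_10 - E_7 = |-0.136057000 - (-0.277667347)|
E_photon = 0.141610 eV

This energy is carried away by the emitted photon.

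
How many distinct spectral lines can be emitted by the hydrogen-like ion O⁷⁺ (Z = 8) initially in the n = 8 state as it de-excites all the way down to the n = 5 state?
6

The electron can occupy levels n = 5, 6, ..., 8 during de-excitation — that is m = 8 - 5 + 1 = 4 distinct levels.

The number of distinct spectral lines equals the number of ways to choose 2 of these m levels (each pair gives one possible emission transition):

Number of lines = m(m-1)/2 = 4×3/2 = 6

These correspond to all possible transitions between the 4 levels:
8 → 7, 8 → 6, 8 → 5, 7 → 6, 7 → 5, 6 → 5

Each transition produces a photon with a unique energy (and thus wavelength). This count does not depend on Z.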